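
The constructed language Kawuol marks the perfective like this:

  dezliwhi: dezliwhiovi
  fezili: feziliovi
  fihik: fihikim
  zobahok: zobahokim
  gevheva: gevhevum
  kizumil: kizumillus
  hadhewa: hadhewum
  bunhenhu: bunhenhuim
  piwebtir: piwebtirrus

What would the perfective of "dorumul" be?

dorumullus

piwebtir and fezili both have last vowel 'i' yet inflect differently (piwebtirrus, feziliovi), so the last vowel is not what conditions the rule; the final letter is.
"dorumul" ends in -l. The one such stem in the data (kizumil → kizumillus) doubles the final consonant and adds -us (as does piwebtir), so the same rule applies.
The other patterns: stems ending in -a drop the final letter and add -um; stems ending in -i add -ovi; stems ending in -k or -u add -im.
So dorumul → dorumullus.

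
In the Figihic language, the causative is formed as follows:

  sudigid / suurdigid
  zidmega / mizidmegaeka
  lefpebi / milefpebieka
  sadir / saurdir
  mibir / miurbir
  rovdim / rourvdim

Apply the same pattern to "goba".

migobaeka

mibir and lefpebi both have last vowel 'i' yet inflect differently (miurbir, milefpebieka), so the last vowel is not what conditions the rule; whether the stem ends in a vowel or a consonant is.
"goba" ends in a vowel. The stems ending in a vowel (zidmega → mizidmegaeka, lefpebi → milefpebieka) add mi- … -eka around the stem.
So goba → migobaeka.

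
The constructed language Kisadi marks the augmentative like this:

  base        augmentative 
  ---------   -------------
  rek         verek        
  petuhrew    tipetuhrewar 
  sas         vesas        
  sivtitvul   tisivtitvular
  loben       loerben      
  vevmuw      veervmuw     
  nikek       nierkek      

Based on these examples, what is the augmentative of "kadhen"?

kaerdhen

rek and nikek both end in -k yet inflect differently (verek, nierkek), so the final letter is not what conditions the rule; the number of vowels is.
"kadhen" has 2 vowels. The stems with 2 vowels (loben → loerben, vevmuw → veervmuw, nikek → nierkek) insert -er- after the first vowel.
So kadhen → kaerdhen.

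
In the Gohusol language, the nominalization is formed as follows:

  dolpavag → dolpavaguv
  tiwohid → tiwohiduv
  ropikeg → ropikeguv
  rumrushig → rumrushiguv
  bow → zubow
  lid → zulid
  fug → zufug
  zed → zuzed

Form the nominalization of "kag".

zukag

"kag" has 1 vowel. The stems with 1 vowel (bow → zubow, lid → zulid, fug → zufug) add the prefix zu-.
The other pattern: stems with 3 vowels add -uv.
So kag → zukag.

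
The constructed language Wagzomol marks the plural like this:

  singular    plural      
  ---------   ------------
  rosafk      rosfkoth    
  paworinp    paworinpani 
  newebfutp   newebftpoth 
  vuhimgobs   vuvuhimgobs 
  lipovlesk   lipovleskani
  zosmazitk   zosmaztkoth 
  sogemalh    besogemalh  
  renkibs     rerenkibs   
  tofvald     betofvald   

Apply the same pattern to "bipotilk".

bebipotilk

"bipotilk" has second-to-last letter 'l'. The stems whose second-to-last letter is 'l' (tofvald → betofvald, sogemalh → besogemalh) add the prefix be-.
The other patterns: stems whose second-to-last letter is 'b' repeat the first consonant+vowel as a prefix; stems whose second-to-last letter is 'n' or 's' add -ani; stems whose second-to-last letter is 'f' or 't' delete the last vowel and add -oth.
So bipotilk → bebipotilk.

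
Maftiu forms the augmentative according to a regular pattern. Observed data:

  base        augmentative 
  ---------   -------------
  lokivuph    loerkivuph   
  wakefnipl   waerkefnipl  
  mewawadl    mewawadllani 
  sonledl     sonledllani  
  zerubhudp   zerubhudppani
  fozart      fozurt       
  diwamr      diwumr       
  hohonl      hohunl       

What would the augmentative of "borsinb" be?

"borsinb" has second-to-last letter 'n'. The one such stem in the data (hohonl → hohunl) changes the last vowel to 'u' (as do fozart, diwamr), so the same rule applies.
The other patterns: stems whose second-to-last letter is 'p' insert -er- after the first vowel; stems whose second-to-last letter is 'd' double the final consonant and add -ani.
So borsinb → borsunb.

borsunb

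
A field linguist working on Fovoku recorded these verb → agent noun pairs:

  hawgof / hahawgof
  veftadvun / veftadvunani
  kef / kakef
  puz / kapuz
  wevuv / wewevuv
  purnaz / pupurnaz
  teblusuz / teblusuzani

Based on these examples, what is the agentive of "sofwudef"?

kef and hawgof both end in -f yet inflect differently (kakef, hahawgof), so the final letter is not what conditions the rule; the number of vowels is.
"sofwudef" has 3 vowels. The stems with 3 vowels (teblusuz → teblusuzani, veftadvun → veftadvunani) add -ani.
The other patterns: stems with 1 vowel add the prefix ka-; stems with 2 vowels repeat the first consonant+vowel as a prefix.
So sofwudef → sofwudefani.

sofwudefani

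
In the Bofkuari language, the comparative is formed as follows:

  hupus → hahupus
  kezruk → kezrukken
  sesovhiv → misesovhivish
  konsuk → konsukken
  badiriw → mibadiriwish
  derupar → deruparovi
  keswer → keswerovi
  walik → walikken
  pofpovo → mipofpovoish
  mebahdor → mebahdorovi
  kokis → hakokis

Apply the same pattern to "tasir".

tasirovi

"tasir" ends in -r. The stems ending in -r (mebahdor → mebahdorovi, keswer → keswerovi, derupar → deruparovi) add -ovi.
The other patterns: stems ending in -s add the prefix ha-; stems ending in -k double the final consonant and add -en; stems ending in -o, -v or -w add mi- … -ish around the stem.
So tasir → tasirovi.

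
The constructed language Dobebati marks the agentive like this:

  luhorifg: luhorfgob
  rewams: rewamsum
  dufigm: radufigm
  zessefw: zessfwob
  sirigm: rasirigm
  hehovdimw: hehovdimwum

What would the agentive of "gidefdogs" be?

zessefw and hehovdimw both end in -w yet inflect differently (zessfwob, hehovdimwum), so the final letter is not what conditions the rule; the second-to-last letter is.
"gidefdogs" has second-to-last letter 'g'. The stems whose second-to-last letter is 'g' (dufigm → radufigm, sirigm → rasirigm) add the prefix ra-.
So gidefdogs → ragidefdogs.

ragidefdogs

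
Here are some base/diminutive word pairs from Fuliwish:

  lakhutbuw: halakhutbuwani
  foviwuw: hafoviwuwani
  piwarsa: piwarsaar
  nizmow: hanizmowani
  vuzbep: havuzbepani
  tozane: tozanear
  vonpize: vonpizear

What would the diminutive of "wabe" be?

tozane and vuzbep both have last vowel 'e' yet inflect differently (tozanear, havuzbepani), so the last vowel is not what conditions the rule; whether the stem ends in a vowel or a consonant is.
"wabe" ends in a vowel. The stems ending in a vowel (tozane → tozanear, vonpize → vonpizear, piwarsa → piwarsaar) add -ar.
So wabe → wabear.

wabear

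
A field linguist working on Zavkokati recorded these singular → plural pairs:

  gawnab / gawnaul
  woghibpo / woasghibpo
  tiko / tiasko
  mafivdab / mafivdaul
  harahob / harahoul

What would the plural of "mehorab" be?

mehoraul

"mehorab" ends in -b. The stems ending in -b (harahob → harahoul, gawnab → gawnaul, mafivdab → mafivdaul) drop the final letter and add -ul.
The other pattern: stems ending in -o insert -as- after the first vowel.
So mehorab → mehoraul.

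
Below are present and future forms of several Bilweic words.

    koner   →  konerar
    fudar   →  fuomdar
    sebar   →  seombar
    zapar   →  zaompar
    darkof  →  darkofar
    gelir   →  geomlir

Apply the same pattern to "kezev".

koner and zapar both end in -r yet inflect differently (konerar, zaompar), so the final letter is not what conditions the rule; the last vowel is.
"kezev" has last vowel 'e'. The one such stem in the data (koner → konerar) adds -ar, so the same rule applies.
So kezev → kezevar.

kezevar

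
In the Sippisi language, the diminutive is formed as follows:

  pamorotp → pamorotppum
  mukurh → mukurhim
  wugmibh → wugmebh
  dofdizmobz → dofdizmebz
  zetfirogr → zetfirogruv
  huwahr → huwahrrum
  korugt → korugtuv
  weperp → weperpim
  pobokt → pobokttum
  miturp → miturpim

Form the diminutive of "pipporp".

mukurh and wugmibh both end in -h yet inflect differently (mukurhim, wugmebh), so the final letter is not what conditions the rule; the second-to-last letter is.
"pipporp" has second-to-last letter 'r'. The stems whose second-to-last letter is 'r' (weperp → weperpim, mukurh → mukurhim, miturp → miturpim) add -im.
The other patterns: stems whose second-to-last letter is 'g' add -uv; stems whose second-to-last letter is 'b' change the last vowel to 'e'; stems whose second-to-last letter is 'h', 'k' or 't' double the final consonant and add -um.
So pipporp → pipporpim.

pipporpim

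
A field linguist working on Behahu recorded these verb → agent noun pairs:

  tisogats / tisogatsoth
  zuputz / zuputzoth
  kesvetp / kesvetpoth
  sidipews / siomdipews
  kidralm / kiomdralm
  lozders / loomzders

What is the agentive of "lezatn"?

tisogats and sidipews both end in -s yet inflect differently (tisogatsoth, siomdipews), so the final letter is not what conditions the rule; the second-to-last letter is.
"lezatn" has second-to-last letter 't'. The stems whose second-to-last letter is 't' (tisogats → tisogatsoth, zuputz → zuputzoth, kesvetp → kesvetpoth) add -oth.
So lezatn → lezatnoth.

lezatnoth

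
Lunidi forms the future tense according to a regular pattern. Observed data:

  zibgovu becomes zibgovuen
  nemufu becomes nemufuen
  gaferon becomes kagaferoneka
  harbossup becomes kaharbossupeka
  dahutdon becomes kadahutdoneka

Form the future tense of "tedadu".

tedaduen

zibgovu and harbossup both have last vowel 'u' yet inflect differently (zibgovuen, kaharbossupeka), so the last vowel is not what conditions the rule; the final letter is.
"tedadu" ends in -u. The stems ending in -u (zibgovu → zibgovuen, nemufu → nemufuen) add -en.
The other pattern: stems ending in -n or -p add ka- … -eka around the stem.
So tedadu → tedaduen.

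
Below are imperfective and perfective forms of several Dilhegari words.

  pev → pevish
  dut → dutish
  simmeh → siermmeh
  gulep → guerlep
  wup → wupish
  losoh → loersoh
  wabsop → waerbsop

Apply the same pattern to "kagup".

gulep and wup both end in -p yet inflect differently (guerlep, wupish), so the final letter is not what conditions the rule; the number of vowels is.
"kagup" has 2 vowels. The stems with 2 vowels (losoh → loersoh, simmeh → siermmeh, gulep → guerlep) insert -er- after the first vowel.
The other pattern: stems with 1 vowel add -ish.
So kagup → kaergup.

kaergup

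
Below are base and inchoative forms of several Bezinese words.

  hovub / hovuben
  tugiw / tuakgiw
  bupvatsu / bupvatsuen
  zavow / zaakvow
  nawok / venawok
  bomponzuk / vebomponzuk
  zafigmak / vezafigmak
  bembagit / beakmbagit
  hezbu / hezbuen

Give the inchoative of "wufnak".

vewufnak

nawok and zavow both have last vowel 'o' yet inflect differently (venawok, zaakvow), so the last vowel is not what conditions the rule; the final letter is.
"wufnak" ends in -k. The stems ending in -k (zafigmak → vezafigmak, bomponzuk → vebomponzuk, nawok → venawok) add the prefix ve-.
The other patterns: stems ending in -t or -w insert -ak- after the first vowel; stems ending in -b or -u add -en.
So wufnak → vewufnak.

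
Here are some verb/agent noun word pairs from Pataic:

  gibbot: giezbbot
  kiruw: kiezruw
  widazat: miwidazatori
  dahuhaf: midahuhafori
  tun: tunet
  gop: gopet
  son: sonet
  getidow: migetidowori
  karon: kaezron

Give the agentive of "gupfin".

tun and karon both end in -n yet inflect differently (tunet, kaezron), so the final letter is not what conditions the rule; the number of vowels is.
"gupfin" has 2 vowels. The stems with 2 vowels (gibbot → giezbbot, karon → kaezron, kiruw → kiezruw) insert -ez- after the first vowel.
So gupfin → guezpfin.

guezpfin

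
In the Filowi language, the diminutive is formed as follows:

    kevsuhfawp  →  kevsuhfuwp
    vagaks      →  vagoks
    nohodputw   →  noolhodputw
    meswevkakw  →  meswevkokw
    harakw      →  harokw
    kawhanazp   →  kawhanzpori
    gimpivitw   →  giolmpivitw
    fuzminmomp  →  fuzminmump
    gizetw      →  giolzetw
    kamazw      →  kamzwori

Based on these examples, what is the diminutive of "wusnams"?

wusnums

harakw and kamazw both end in -w yet inflect differently (harokw, kamzwori), so the final letter is not what conditions the rule; the second-to-last letter is.
"wusnams" has second-to-last letter 'm'. The one such stem in the data (fuzminmomp → fuzminmump) changes the last vowel to 'u' (as does kevsuhfawp), so the same rule applies.
So wusnams → wusnums.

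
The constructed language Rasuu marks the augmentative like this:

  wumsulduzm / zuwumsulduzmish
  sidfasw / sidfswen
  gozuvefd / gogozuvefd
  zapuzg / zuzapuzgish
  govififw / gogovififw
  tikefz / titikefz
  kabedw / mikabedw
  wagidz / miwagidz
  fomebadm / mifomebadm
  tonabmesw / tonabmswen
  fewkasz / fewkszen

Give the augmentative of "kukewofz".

fewkasz and wagidz both end in -z yet inflect differently (fewkszen, miwagidz), so the final letter is not what conditions the rule; the second-to-last letter is.
"kukewofz" has second-to-last letter 'f'. The stems whose second-to-last letter is 'f' (govififw → gogovififw, tikefz → titikefz, gozuvefd → gogozuvefd) repeat the first consonant+vowel as a prefix.
So kukewofz → kukukewofz.

kukukewofz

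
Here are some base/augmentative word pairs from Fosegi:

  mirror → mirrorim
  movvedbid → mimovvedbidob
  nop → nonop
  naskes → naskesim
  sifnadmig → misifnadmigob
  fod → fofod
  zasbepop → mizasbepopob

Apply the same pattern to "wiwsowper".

miwiwsowperob

fod and movvedbid both end in -d yet inflect differently (fofod, mimovvedbidob), so the final letter is not what conditions the rule; the number of vowels is.
"wiwsowper" has 3 vowels. The stems with 3 vowels (movvedbid → mimovvedbidob, zasbepop → mizasbepopob, sifnadmig → misifnadmigob) add mi- … -ob around the stem.
The other patterns: stems with 1 vowel repeat the first consonant+vowel as a prefix; stems with 2 vowels add -im.
So wiwsowper → miwiwsowperob.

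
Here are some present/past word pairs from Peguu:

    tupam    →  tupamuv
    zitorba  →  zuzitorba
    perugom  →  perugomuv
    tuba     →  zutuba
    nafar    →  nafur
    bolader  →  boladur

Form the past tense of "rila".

"rila" ends in -a. The stems ending in -a (zitorba → zuzitorba, tuba → zutuba) add the prefix zu-.
The other patterns: stems ending in -r change the last vowel to 'u'; stems ending in -m add -uv.
So rila → zurila.

zurila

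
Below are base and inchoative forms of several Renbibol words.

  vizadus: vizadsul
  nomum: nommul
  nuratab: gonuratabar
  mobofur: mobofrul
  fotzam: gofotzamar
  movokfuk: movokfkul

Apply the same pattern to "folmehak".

nomum and fotzam both end in -m yet inflect differently (nommul, gofotzamar), so the final letter is not what conditions the rule; the last vowel is.
"folmehak" has last vowel 'a'. The stems whose last vowel is 'a' (nuratab → gonuratabar, fotzam → gofotzamar) add go- … -ar around the stem.
So folmehak → gofolmehakar.

gofolmehakar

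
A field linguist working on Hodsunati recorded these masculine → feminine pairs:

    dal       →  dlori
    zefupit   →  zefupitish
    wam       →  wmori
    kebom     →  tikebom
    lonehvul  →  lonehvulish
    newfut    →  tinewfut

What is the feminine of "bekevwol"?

wam and kebom both end in -m yet inflect differently (wmori, tikebom), so the final letter is not what conditions the rule; the number of vowels is.
"bekevwol" has 3 vowels. The stems with 3 vowels (lonehvul → lonehvulish, zefupit → zefupitish) add -ish.
The other patterns: stems with 1 vowel delete the last vowel and add -ori; stems with 2 vowels add the prefix ti-.
So bekevwol → bekevwolish.

bekevwolish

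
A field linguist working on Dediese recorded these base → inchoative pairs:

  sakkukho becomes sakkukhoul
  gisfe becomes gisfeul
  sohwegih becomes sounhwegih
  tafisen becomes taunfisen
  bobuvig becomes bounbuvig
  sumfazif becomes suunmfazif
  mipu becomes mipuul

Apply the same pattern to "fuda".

gisfe and tafisen both have last vowel 'e' yet inflect differently (gisfeul, taunfisen), so the last vowel is not what conditions the rule; whether the stem ends in a vowel or a consonant is.
"fuda" ends in a vowel. The stems ending in a vowel (gisfe → gisfeul, sakkukho → sakkukhoul, mipu → mipuul) add -ul.
The other pattern: stems ending in a consonant insert -un- after the first vowel.
So fuda → fudaul.

fudaul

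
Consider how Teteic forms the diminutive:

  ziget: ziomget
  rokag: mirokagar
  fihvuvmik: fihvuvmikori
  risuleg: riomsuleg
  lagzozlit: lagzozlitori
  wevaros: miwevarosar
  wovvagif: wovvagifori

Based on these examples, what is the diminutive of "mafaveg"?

lagzozlit and ziget both end in -t yet inflect differently (lagzozlitori, ziomget), so the final letter is not what conditions the rule; the last vowel is.
"mafaveg" has last vowel 'e'. The stems whose last vowel is 'e' (ziget → ziomget, risuleg → riomsuleg) insert -om- after the first vowel.
The other patterns: stems whose last vowel is 'i' add -ori; stems whose last vowel is 'a' or 'o' add mi- … -ar around the stem.
So mafaveg → maomfaveg.

maomfaveg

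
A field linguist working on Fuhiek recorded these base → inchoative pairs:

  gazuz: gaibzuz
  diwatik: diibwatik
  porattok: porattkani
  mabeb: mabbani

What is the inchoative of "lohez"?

lohzani

"lohez" has last vowel 'e'. The one such stem in the data (mabeb → mabbani) deletes the last vowel and adds -ani (as does porattok), so the same rule applies.
The other pattern: stems whose last vowel is 'i' or 'u' insert -ib- after the first vowel.
So lohez → lohzani.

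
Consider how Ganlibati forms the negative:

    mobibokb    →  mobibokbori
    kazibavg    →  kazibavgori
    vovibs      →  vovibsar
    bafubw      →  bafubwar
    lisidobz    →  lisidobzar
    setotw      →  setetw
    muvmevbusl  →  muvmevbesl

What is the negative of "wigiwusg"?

wigiwesg

"wigiwusg" has second-to-last letter 's'. The one such stem in the data (muvmevbusl → muvmevbesl) changes the last vowel to 'e' (as does setotw), so the same rule applies.
The other patterns: stems whose second-to-last letter is 'k' or 'v' add -ori; stems whose second-to-last letter is 'b' add -ar.
So wigiwusg → wigiwesg.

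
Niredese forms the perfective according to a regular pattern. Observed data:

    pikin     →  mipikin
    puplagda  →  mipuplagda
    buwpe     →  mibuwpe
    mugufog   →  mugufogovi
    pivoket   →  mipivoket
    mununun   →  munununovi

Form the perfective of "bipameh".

mibipameh

pikin and mununun both end in -n yet inflect differently (mipikin, munununovi), so the final letter is not what conditions the rule; the first letter is.
"bipameh" begins with b-. The one such stem in the data (buwpe → mibuwpe) adds the prefix mi-, so the same rule applies.
So bipameh → mibipameh.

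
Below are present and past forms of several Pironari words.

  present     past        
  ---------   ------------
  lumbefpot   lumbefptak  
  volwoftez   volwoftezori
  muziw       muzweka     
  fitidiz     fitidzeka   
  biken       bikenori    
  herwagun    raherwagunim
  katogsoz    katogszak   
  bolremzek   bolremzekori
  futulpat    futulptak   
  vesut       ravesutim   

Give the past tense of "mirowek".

mirowekori

volwoftez and fitidiz both end in -z yet inflect differently (volwoftezori, fitidzeka), so the final letter is not what conditions the rule; the last vowel is.
"mirowek" has last vowel 'e'. The stems whose last vowel is 'e' (bolremzek → bolremzekori, biken → bikenori, volwoftez → volwoftezori) add -ori.
So mirowek → mirowekori.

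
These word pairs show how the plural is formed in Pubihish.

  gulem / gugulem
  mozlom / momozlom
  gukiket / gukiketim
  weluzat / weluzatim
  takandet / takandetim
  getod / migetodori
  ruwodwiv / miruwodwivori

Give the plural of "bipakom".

"bipakom" ends in -m. The stems ending in -m (mozlom → momozlom, gulem → gugulem) repeat the first consonant+vowel as a prefix.
So bipakom → bibipakom.

bibipakom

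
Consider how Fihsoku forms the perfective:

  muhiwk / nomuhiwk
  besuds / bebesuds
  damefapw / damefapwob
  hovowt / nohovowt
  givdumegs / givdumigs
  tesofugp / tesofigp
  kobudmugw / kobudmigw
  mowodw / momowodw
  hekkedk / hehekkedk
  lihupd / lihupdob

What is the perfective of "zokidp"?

"zokidp" has second-to-last letter 'd'. The stems whose second-to-last letter is 'd' (hekkedk → hehekkedk, mowodw → momowodw, besuds → bebesuds) repeat the first consonant+vowel as a prefix.
The other patterns: stems whose second-to-last letter is 'g' change the last vowel to 'i'; stems whose second-to-last letter is 'w' add the prefix no-; stems whose second-to-last letter is 'p' add -ob.
So zokidp → zozokidp.

zozokidp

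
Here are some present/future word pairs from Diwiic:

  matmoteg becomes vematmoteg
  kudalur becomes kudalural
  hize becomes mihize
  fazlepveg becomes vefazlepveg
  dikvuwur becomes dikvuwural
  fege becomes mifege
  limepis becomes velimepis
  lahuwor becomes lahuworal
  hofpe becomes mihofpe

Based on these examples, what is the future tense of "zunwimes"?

vezunwimes

hize and matmoteg both have last vowel 'e' yet inflect differently (mihize, vematmoteg), so the last vowel is not what conditions the rule; the final letter is.
"zunwimes" ends in -s. The one such stem in the data (limepis → velimepis) adds the prefix ve-, so the same rule applies.
The other patterns: stems ending in -r add -al; stems ending in -e add the prefix mi-.
So zunwimes → vezunwimes.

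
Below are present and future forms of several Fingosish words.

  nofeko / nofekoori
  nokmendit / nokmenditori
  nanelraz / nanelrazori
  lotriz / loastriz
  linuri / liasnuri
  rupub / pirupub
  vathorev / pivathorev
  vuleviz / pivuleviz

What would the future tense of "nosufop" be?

"nosufop" begins with n-. The stems beginning with n- (nofeko → nofekoori, nokmendit → nokmenditori, nanelraz → nanelrazori) add -ori.
So nosufop → nosufopori.

nosufopori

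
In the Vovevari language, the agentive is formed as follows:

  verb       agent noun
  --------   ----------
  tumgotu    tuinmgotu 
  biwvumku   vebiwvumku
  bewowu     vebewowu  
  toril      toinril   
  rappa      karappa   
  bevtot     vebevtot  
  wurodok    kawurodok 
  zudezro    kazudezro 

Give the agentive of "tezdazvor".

tumgotu and biwvumku both end in -u yet inflect differently (tuinmgotu, vebiwvumku), so the final letter is not what conditions the rule; the first letter is.
"tezdazvor" begins with t-. The stems beginning with t- (toril → toinril, tumgotu → tuinmgotu) insert -in- after the first vowel.
The other patterns: stems beginning with b- add the prefix ve-; stems beginning with r-, w- or z- add the prefix ka-.
So tezdazvor → teinzdazvor.

teinzdazvor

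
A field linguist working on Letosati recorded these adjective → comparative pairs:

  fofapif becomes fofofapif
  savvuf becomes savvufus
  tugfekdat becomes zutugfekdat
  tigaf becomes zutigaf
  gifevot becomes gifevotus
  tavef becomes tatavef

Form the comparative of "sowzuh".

gifevot and tugfekdat both end in -t yet inflect differently (gifevotus, zutugfekdat), so the final letter is not what conditions the rule; the last vowel is.
"sowzuh" has last vowel 'u'. The one such stem in the data (savvuf → savvufus) adds -us, so the same rule applies.
So sowzuh → sowzuhus.

sowzuhus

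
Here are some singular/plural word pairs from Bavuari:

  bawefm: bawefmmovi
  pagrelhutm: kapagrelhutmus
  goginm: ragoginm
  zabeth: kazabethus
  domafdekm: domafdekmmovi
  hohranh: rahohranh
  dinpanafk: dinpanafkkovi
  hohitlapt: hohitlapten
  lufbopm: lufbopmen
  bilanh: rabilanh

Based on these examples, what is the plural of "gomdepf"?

"gomdepf" has second-to-last letter 'p'. The stems whose second-to-last letter is 'p' (lufbopm → lufbopmen, hohitlapt → hohitlapten) add -en.
So gomdepf → gomdepfen.

gomdepfen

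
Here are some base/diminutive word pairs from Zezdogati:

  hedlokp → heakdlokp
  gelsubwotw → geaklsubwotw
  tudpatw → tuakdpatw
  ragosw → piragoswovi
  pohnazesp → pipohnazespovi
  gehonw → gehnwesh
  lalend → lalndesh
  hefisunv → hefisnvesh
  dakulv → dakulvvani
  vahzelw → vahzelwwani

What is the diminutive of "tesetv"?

"tesetv" has second-to-last letter 't'. The stems whose second-to-last letter is 't' (gelsubwotw → geaklsubwotw, tudpatw → tuakdpatw) insert -ak- after the first vowel.
The other patterns: stems whose second-to-last letter is 's' add pi- … -ovi around the stem; stems whose second-to-last letter is 'n' delete the last vowel and add -esh; stems whose second-to-last letter is 'l' double the final consonant and add -ani.
So tesetv → teaksetv.

teaksetv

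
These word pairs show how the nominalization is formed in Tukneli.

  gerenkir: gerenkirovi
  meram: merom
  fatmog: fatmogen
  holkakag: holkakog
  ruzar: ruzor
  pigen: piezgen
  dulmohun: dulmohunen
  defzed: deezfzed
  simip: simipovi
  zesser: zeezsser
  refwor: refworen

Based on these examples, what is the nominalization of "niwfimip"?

gerenkir and ruzar both end in -r yet inflect differently (gerenkirovi, ruzor), so the final letter is not what conditions the rule; the last vowel is.
"niwfimip" has last vowel 'i'. The stems whose last vowel is 'i' (gerenkir → gerenkirovi, simip → simipovi) add -ovi.
The other patterns: stems whose last vowel is 'a' change the last vowel to 'o'; stems whose last vowel is 'e' insert -ez- after the first vowel; stems whose last vowel is 'o' or 'u' add -en.
So niwfimip → niwfimipovi.

niwfimipovi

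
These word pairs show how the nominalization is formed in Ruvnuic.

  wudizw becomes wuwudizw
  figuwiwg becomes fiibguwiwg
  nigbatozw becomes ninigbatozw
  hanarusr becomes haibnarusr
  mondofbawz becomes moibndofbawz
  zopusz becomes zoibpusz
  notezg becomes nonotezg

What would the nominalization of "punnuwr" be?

notezg and figuwiwg both end in -g yet inflect differently (nonotezg, fiibguwiwg), so the final letter is not what conditions the rule; the second-to-last letter is.
"punnuwr" has second-to-last letter 'w'. The stems whose second-to-last letter is 'w' (mondofbawz → moibndofbawz, figuwiwg → fiibguwiwg) insert -ib- after the first vowel.
So punnuwr → puibnnuwr.

puibnnuwr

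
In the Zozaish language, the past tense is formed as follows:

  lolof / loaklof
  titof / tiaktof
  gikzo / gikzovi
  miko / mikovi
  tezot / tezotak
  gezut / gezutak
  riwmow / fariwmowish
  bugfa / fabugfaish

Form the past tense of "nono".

nonovi

lolof and gikzo both have last vowel 'o' yet inflect differently (loaklof, gikzovi), so the last vowel is not what conditions the rule; the final letter is.
"nono" ends in -o. The stems ending in -o (gikzo → gikzovi, miko → mikovi) drop the final letter and add -ovi.
The other patterns: stems ending in -f insert -ak- after the first vowel; stems ending in -t add -ak; stems ending in -a or -w add fa- … -ish around the stem.
So nono → nonovi.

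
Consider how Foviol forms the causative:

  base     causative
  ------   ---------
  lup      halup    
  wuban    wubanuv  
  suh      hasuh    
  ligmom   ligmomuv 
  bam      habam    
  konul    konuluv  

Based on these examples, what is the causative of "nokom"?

nokomuv

ligmom and bam both end in -m yet inflect differently (ligmomuv, habam), so the final letter is not what conditions the rule; the number of vowels is.
"nokom" has 2 vowels. The stems with 2 vowels (konul → konuluv, wuban → wubanuv, ligmom → ligmomuv) add -uv.
So nokom → nokomuv.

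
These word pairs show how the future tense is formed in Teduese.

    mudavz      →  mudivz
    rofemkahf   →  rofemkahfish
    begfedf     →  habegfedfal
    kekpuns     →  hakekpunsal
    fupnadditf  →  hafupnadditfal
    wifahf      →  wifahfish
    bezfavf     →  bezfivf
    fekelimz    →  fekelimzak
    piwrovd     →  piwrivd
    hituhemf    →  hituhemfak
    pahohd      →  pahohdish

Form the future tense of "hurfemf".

hituhemf and rofemkahf both end in -f yet inflect differently (hituhemfak, rofemkahfish), so the final letter is not what conditions the rule; the second-to-last letter is.
"hurfemf" has second-to-last letter 'm'. The stems whose second-to-last letter is 'm' (hituhemf → hituhemfak, fekelimz → fekelimzak) add -ak.
The other patterns: stems whose second-to-last letter is 'h' add -ish; stems whose second-to-last letter is 'v' change the last vowel to 'i'; stems whose second-to-last letter is 'd', 'n' or 't' add ha- … -al around the stem.
So hurfemf → hurfemfak.

hurfemfak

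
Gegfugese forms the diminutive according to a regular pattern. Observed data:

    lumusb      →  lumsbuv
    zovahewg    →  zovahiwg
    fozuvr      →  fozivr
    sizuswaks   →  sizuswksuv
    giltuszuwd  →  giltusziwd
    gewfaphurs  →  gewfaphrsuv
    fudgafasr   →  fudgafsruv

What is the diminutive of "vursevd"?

vursivd

"vursevd" has second-to-last letter 'v'. The one such stem in the data (fozuvr → fozivr) changes the last vowel to 'i' (as do giltuszuwd, zovahewg), so the same rule applies.
So vursevd → vursivd.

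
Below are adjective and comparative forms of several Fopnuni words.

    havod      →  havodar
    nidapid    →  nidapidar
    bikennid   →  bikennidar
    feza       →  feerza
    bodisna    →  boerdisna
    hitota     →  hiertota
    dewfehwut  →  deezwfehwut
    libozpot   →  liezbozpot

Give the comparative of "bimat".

biezmat

havod and libozpot both have last vowel 'o' yet inflect differently (havodar, liezbozpot), so the last vowel is not what conditions the rule; the final letter is.
"bimat" ends in -t. The stems ending in -t (dewfehwut → deezwfehwut, libozpot → liezbozpot) insert -ez- after the first vowel.
So bimat → biezmat.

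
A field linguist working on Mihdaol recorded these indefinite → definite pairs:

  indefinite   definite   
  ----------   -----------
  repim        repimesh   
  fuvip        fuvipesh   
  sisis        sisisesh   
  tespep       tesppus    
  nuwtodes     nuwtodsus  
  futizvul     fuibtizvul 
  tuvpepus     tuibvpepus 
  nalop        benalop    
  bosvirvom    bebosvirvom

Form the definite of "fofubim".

fofubimesh

"fofubim" has last vowel 'i'. The stems whose last vowel is 'i' (repim → repimesh, fuvip → fuvipesh, sisis → sisisesh) add -esh.
So fofubim → fofubimesh.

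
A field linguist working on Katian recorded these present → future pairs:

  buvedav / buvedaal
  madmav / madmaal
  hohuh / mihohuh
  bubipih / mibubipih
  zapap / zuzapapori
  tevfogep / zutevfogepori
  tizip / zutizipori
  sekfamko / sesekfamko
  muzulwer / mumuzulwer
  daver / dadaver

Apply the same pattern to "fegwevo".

buvedav and zapap both have last vowel 'a' yet inflect differently (buvedaal, zuzapapori), so the last vowel is not what conditions the rule; the final letter is.
"fegwevo" ends in -o. The one such stem in the data (sekfamko → sesekfamko) repeats the first consonant+vowel as a prefix (as do muzulwer, daver), so the same rule applies.
So fegwevo → fefegwevo.

fefegwevo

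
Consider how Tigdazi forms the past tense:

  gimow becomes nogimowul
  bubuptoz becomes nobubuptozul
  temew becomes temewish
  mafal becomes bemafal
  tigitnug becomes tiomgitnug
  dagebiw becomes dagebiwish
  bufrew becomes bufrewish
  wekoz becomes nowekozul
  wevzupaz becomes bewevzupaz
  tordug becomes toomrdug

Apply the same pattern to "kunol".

gimow and dagebiw both end in -w yet inflect differently (nogimowul, dagebiwish), so the final letter is not what conditions the rule; the last vowel is.
"kunol" has last vowel 'o'. The stems whose last vowel is 'o' (gimow → nogimowul, wekoz → nowekozul, bubuptoz → nobubuptozul) add no- … -ul around the stem.
So kunol → nokunolul.

nokunolul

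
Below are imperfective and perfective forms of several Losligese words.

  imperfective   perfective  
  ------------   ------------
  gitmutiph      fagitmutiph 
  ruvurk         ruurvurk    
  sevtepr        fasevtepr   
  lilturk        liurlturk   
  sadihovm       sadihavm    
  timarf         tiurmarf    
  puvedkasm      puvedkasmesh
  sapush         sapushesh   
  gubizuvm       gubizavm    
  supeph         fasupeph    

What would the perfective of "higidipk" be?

sapush and gitmutiph both end in -h yet inflect differently (sapushesh, fagitmutiph), so the final letter is not what conditions the rule; the second-to-last letter is.
"higidipk" has second-to-last letter 'p'. The stems whose second-to-last letter is 'p' (gitmutiph → fagitmutiph, supeph → fasupeph, sevtepr → fasevtepr) add the prefix fa-.
So higidipk → fahigidipk.

fahigidipk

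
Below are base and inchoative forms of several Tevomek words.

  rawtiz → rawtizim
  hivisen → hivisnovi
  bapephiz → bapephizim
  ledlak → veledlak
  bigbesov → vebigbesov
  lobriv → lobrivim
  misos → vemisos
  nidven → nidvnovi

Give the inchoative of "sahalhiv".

sahalhivim

lobriv and bigbesov both end in -v yet inflect differently (lobrivim, vebigbesov), so the final letter is not what conditions the rule; the last vowel is.
"sahalhiv" has last vowel 'i'. The stems whose last vowel is 'i' (lobriv → lobrivim, bapephiz → bapephizim, rawtiz → rawtizim) add -im.
The other patterns: stems whose last vowel is 'e' delete the last vowel and add -ovi; stems whose last vowel is 'a' or 'o' add the prefix ve-.
So sahalhiv → sahalhivim.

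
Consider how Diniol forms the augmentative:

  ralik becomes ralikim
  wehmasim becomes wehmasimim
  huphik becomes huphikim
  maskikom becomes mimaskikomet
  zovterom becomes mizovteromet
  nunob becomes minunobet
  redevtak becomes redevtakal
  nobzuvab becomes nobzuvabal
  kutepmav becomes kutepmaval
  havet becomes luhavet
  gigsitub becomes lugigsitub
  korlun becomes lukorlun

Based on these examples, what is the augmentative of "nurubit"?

nurubitim

wehmasim and maskikom both end in -m yet inflect differently (wehmasimim, mimaskikomet), so the final letter is not what conditions the rule; the last vowel is.
"nurubit" has last vowel 'i'. The stems whose last vowel is 'i' (ralik → ralikim, wehmasim → wehmasimim, huphik → huphikim) add -im.
So nurubit → nurubitim.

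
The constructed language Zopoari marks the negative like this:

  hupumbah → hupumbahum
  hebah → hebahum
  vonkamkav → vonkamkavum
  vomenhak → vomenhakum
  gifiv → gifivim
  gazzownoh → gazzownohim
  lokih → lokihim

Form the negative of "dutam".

dutamum

vonkamkav and gifiv both end in -v yet inflect differently (vonkamkavum, gifivim), so the final letter is not what conditions the rule; the last vowel is.
"dutam" has last vowel 'a'. The stems whose last vowel is 'a' (hupumbah → hupumbahum, hebah → hebahum, vonkamkav → vonkamkavum) add -um.
So dutam → dutamum.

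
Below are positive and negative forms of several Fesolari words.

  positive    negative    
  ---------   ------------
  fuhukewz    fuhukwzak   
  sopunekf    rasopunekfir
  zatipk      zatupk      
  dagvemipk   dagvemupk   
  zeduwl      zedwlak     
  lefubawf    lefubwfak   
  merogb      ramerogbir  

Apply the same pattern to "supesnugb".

lefubawf and sopunekf both end in -f yet inflect differently (lefubwfak, rasopunekfir), so the final letter is not what conditions the rule; the second-to-last letter is.
"supesnugb" has second-to-last letter 'g'. The one such stem in the data (merogb → ramerogbir) adds ra- … -ir around the stem, so the same rule applies.
The other patterns: stems whose second-to-last letter is 'w' delete the last vowel and add -ak; stems whose second-to-last letter is 'p' change the last vowel to 'u'.
So supesnugb → rasupesnugbir.

rasupesnugbir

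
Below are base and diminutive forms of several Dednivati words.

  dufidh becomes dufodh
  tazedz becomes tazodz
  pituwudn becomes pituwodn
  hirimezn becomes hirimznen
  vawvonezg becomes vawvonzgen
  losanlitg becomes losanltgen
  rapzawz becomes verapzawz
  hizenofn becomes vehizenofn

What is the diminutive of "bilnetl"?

pituwudn and hirimezn both end in -n yet inflect differently (pituwodn, hirimznen), so the final letter is not what conditions the rule; the second-to-last letter is.
"bilnetl" has second-to-last letter 't'. The one such stem in the data (losanlitg → losanltgen) deletes the last vowel and adds -en (as do hirimezn, vawvonezg), so the same rule applies.
The other patterns: stems whose second-to-last letter is 'd' change the last vowel to 'o'; stems whose second-to-last letter is 'f' or 'w' add the prefix ve-.
So bilnetl → bilntlen.

bilntlen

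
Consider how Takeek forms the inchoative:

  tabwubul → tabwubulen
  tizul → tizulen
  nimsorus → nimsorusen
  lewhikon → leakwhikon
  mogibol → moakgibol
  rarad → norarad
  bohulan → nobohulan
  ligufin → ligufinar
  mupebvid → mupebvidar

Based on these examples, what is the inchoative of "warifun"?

"warifun" has last vowel 'u'. The stems whose last vowel is 'u' (tabwubul → tabwubulen, tizul → tizulen, nimsorus → nimsorusen) add -en.
So warifun → warifunen.

warifunen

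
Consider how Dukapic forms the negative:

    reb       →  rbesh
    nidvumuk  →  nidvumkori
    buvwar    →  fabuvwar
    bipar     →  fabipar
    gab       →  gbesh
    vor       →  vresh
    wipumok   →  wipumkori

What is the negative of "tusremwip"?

"tusremwip" has 3 vowels. The stems with 3 vowels (wipumok → wipumkori, nidvumuk → nidvumkori) delete the last vowel and add -ori.
So tusremwip → tusremwpori.

tusremwpori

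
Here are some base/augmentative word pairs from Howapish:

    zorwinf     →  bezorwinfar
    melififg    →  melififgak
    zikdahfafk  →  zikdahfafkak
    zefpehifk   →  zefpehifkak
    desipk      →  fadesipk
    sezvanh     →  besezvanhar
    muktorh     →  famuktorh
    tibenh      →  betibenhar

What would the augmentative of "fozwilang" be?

befozwilangar

sezvanh and muktorh both end in -h yet inflect differently (besezvanhar, famuktorh), so the final letter is not what conditions the rule; the second-to-last letter is.
"fozwilang" has second-to-last letter 'n'. The stems whose second-to-last letter is 'n' (sezvanh → besezvanhar, zorwinf → bezorwinfar, tibenh → betibenhar) add be- … -ar around the stem.
The other patterns: stems whose second-to-last letter is 'f' add -ak; stems whose second-to-last letter is 'p' or 'r' add the prefix fa-.
So fozwilang → befozwilangar.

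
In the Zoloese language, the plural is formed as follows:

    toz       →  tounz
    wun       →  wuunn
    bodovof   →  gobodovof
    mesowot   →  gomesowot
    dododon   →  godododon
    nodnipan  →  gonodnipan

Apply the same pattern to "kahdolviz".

wun and dododon both end in -n yet inflect differently (wuunn, godododon), so the final letter is not what conditions the rule; the number of vowels is.
"kahdolviz" has 3 vowels. The stems with 3 vowels (bodovof → gobodovof, mesowot → gomesowot, dododon → godododon) add the prefix go-.
The other pattern: stems with 1 vowel insert -un- after the first vowel.
So kahdolviz → gokahdolviz.

gokahdolviz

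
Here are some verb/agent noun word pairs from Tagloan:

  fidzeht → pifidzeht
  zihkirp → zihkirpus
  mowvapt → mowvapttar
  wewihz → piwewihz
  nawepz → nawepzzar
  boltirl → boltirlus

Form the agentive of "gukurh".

gukurhus

nawepz and wewihz both end in -z yet inflect differently (nawepzzar, piwewihz), so the final letter is not what conditions the rule; the second-to-last letter is.
"gukurh" has second-to-last letter 'r'. The stems whose second-to-last letter is 'r' (zihkirp → zihkirpus, boltirl → boltirlus) add -us.
So gukurh → gukurhus.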